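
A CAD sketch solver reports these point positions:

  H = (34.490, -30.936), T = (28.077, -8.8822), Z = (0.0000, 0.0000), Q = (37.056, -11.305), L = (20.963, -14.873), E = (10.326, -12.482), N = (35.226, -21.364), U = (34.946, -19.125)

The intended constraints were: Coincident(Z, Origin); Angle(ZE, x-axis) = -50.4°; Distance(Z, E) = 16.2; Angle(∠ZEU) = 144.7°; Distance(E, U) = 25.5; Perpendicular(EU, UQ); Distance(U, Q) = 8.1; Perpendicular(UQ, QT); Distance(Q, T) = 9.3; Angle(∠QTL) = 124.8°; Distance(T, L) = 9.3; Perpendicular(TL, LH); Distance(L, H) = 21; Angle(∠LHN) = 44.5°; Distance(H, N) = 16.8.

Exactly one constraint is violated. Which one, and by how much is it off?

Distance(H, N) = 16.8 — off by 7.20.

Z = (0.00, 0.00) ✓; ZE at -50.40° ✓; |ZE| = 16.20 ✓; ∠ZEU = 144.7° ✓; |EU| = 25.50 ✓; ∠(EU, UQ) = 90.00° ✓; |UQ| = 8.100 ✓; ∠(UQ, QT) = 90.00° ✓; |QT| = 9.300 ✓; ∠QTL = 124.8° ✓; |TL| = 9.300 ✓; ∠(TL, LH) = 90.00° ✓; |LH| = 21.00 ✓; ∠LHN = 44.50° ✓; |HN| = 9.600 ✗.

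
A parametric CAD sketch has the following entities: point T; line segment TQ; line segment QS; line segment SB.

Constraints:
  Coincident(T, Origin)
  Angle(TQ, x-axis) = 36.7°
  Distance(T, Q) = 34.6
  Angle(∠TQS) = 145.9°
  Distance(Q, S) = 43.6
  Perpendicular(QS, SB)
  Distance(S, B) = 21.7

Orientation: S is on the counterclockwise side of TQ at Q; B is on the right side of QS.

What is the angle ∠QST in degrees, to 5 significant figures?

15.029°

T is at the origin; TQ runs at 36.7° with length 34.6, so Q = 34.6·(cos 36.7°, sin 36.7°) = (27.741, 20.678). ∠TQS = 145.9°, so QS runs at 36.7° + (180° − 145.9°) = 70.800° from the x-axis; with |QS| = 43.6, S = Q + 43.6·(cos 70.800°, sin 70.800°) = (42.080, 61.853). Then cos ∠QST = SQ·ST / (|SQ||ST|), giving 15.029°.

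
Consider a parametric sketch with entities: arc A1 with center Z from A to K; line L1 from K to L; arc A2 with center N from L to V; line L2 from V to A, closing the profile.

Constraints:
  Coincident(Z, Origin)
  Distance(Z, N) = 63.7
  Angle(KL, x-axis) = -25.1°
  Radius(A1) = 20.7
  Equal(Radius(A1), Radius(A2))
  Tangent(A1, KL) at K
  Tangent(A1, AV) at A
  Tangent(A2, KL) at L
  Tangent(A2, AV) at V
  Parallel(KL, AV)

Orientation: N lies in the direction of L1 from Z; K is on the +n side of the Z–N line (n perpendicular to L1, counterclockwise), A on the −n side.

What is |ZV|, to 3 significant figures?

67.0

Tangency of A1 to both parallel lines with radius 20.7 puts K and A at Z ± 20.7·n: K = (8.78, 18.7), A = (-8.78, -18.7). Equal radii place L and V the same way about N: L = N + 20.7·n = (66.5, -8.28), V = N − 20.7·n = (48.9, -45.8). Then |ZV| = |V − Z| = 67.0.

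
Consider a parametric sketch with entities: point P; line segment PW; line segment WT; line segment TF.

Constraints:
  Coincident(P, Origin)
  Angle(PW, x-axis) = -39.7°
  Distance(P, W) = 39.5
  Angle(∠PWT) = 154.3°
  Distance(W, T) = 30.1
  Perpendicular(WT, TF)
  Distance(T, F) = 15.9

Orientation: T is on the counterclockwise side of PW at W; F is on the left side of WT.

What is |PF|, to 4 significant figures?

65.70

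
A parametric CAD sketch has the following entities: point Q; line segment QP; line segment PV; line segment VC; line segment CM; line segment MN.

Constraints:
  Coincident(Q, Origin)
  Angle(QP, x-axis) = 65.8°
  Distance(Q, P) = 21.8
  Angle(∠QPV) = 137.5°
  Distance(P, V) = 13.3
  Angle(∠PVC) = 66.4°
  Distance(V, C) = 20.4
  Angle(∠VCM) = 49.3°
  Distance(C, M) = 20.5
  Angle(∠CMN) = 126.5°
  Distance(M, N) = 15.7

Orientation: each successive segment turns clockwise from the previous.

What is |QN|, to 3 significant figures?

34.5

∠VCM = 49.3° gives CM at 139° from the x-axis; with |CM| = 20.5, M = (5.57, 18.2). ∠CMN = 126.5° gives MN at 85.5° from the x-axis; with |MN| = 15.7, N = (6.81, 33.8). Then |QN| = |N − Q| = 34.5.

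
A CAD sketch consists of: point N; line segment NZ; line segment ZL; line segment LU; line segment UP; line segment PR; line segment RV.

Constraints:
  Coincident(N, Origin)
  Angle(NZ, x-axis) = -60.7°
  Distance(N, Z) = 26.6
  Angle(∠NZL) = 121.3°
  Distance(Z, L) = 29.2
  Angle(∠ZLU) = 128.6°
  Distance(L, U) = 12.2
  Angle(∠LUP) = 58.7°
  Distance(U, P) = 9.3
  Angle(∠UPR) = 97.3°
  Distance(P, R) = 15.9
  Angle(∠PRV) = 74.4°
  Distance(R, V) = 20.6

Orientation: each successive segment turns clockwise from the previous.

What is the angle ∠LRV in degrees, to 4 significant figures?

38.72°

∠UPR = 97.3° gives PR at -14.80° from the x-axis; with |PR| = 15.9, R = (5.511, -46.03). ∠PRV = 74.4° gives RV at -120.4° from the x-axis; with |RV| = 20.6, V = (-4.913, -63.80). Then cos ∠LRV = RL·RV / (|RL||RV|), giving 38.72°.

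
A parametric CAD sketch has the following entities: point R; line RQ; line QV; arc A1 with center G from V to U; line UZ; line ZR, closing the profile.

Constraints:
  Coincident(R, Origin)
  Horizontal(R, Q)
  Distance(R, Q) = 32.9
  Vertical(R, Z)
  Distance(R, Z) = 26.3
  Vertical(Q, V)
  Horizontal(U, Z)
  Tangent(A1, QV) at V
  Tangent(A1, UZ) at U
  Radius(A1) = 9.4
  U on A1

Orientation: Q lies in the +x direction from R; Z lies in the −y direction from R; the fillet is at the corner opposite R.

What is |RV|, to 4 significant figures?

36.99

R is at the origin; RQ is horizontal with |RQ| = 32.9 and Q on the +x side, so Q = (32.90, 0.000). RZ is vertical with |RZ| = 26.3 and Z on the −y side, so Z = (0.000, -26.30). The virtual corner opposite R is at (32.90, -26.30). The tangent condition forces GV to be normal to QV and since A1 is tangent to UZ there, GU ⟂ UZ, with radius 9.4, so the center G sits 9.4 in from both sides at G = (23.50, -16.90). That places the tangent points at V = (32.90, -16.90) on QV and U = (23.50, -26.30) on UZ. Then |RV| = |V − R| = 36.99.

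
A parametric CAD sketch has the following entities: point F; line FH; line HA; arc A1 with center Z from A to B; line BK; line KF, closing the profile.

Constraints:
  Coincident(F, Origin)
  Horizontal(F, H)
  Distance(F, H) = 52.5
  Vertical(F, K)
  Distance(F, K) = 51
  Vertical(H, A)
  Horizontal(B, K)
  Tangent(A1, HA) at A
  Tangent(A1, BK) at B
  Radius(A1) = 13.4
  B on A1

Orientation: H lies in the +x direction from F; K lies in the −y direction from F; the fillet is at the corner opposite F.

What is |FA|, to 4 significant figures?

64.58

F is at the origin; FH is horizontal with |FH| = 52.5 and H on the +x side, so H = (52.50, 0.000). FK is vertical with |FK| = 51.0 and K on the −y side, so K = (0.000, -51.00). The virtual corner opposite F is at (52.50, -51.00). A1 meets HA tangentially, so ZA is at right angles to HA and A1 meets BK tangentially, so ZB is at right angles to BK, with radius 13.4, so the center Z sits 13.4 in from both sides at Z = (39.10, -37.60). That places the tangent points at A = (52.50, -37.60) on HA and B = (39.10, -51.00) on BK. Then |FA| = |A − F| = 64.58.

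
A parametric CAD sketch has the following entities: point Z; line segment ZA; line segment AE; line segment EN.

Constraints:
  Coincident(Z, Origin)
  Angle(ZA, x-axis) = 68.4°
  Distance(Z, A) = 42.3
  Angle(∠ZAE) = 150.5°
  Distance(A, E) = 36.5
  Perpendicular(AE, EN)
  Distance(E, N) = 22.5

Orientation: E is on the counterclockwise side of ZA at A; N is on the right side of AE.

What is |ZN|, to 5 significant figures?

85.163

Z is at the origin; ZA runs at 68.4° with length 42.3, so A = 42.3·(cos 68.4°, sin 68.4°) = (15.572, 39.330). ∠ZAE = 150.5°, so AE runs at 68.4° + (180° − 150.5°) = 97.900° from the x-axis; with |AE| = 36.5, E = A + 36.5·(cos 97.900°, sin 97.900°) = (10.555, 75.483). AE is perpendicular to EN; with |EN| = 22.5 on the right of AE, N = E + 22.5·(0.99051, 0.13744) = (32.841, 78.576). Then |ZN| = |N − Z| = 85.163.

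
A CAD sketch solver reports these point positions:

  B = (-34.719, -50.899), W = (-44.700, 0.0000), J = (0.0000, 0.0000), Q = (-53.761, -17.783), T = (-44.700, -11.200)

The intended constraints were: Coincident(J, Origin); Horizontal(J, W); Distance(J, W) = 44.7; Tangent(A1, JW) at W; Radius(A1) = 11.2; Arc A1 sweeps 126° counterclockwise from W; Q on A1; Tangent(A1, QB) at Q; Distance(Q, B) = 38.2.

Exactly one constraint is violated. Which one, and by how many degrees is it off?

Tangent(A1, QB) at Q — off by 6.10°.

J = (0.00, 0.00) ✓; J.y = 0.00, W.y = 0.00 ✓; |JW| = 44.70 ✓; ∠(TW, WJ) = 90.00° ✓; |TW| = 11.20 ✓; bearing(T→Q) − bearing(T→W) = 126.0° ✓; |TQ| = 11.20 ✓; ∠(TQ, QB) = 96.10° ✗; |QB| = 38.20 ✓.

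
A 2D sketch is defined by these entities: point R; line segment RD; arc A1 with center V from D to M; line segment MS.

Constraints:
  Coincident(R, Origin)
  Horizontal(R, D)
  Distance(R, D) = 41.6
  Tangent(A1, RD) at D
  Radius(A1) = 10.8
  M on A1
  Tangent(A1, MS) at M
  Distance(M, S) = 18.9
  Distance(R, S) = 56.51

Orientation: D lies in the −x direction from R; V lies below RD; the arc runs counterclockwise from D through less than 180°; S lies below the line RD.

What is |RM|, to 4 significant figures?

53.77

R is at the origin; RD is horizontal with |RD| = 41.6 and D on the −x side, so D = (-41.60, 0.000). The tangent condition forces VD to be normal to RD, so V = D + (0, -10.8) = (-41.60, -10.80). Since VM ⟂ MS (tangency), |VS| = √(10.8² + 18.9²) = 21.77 regardless of where M sits on A1. So S lies on both circle(R, 56.51) and circle(V, 21.77); the below-RD intersection is S = (-46.58, -31.99). M is the foot of the tangent from S: M = (-51.95, -13.87).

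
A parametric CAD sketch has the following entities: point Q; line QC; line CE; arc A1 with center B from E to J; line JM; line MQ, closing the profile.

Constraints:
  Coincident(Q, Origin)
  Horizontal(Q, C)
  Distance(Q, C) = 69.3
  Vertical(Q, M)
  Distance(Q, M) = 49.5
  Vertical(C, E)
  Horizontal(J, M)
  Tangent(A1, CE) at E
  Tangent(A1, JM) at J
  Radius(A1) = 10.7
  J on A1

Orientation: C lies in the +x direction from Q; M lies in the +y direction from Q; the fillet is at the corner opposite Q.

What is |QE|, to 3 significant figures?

79.4

The virtual corner opposite Q is at (69.3, 49.5). Since A1 is tangent to CE there, BE ⟂ CE and A1 meets JM tangentially, so BJ is at right angles to JM, with radius 10.7, so the center B sits 10.7 in from both sides at B = (58.6, 38.8). That places the tangent points at E = (69.3, 38.8) on CE and J = (58.6, 49.5) on JM. Then |QE| = |E − Q| = 79.4.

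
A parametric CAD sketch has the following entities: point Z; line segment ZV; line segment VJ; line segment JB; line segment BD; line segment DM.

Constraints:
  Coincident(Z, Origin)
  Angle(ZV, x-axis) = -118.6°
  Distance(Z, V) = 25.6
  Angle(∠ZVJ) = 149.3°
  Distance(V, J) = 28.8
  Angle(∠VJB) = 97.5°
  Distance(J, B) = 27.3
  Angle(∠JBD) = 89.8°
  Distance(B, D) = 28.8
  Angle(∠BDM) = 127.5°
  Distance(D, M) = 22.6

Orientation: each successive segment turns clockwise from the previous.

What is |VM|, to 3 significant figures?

19.0

Z is at the origin; ZV runs at -118.6° with length 25.6, so V = (-12.3, -22.5). ∠ZVJ = 149.3° gives VJ at -149° from the x-axis; with |VJ| = 28.8, J = (-37.0, -37.2). ∠VJB = 97.5° gives JB at 128° from the x-axis; with |JB| = 27.3, B = (-53.9, -15.7). ∠JBD = 89.8° gives BD at 38.0° from the x-axis; with |BD| = 28.8, D = (-31.2, 2.00). ∠BDM = 127.5° gives DM at -14.5° from the x-axis; with |DM| = 22.6, M = (-9.33, -3.65). Then |VM| = |M − V| = 19.0.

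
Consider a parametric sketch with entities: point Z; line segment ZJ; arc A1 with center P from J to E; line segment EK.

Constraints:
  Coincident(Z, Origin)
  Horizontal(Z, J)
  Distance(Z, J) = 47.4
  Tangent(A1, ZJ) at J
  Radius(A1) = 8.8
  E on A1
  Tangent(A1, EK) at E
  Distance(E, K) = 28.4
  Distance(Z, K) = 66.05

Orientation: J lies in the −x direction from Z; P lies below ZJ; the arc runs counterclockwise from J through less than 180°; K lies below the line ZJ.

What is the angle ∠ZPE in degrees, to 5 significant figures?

173.47°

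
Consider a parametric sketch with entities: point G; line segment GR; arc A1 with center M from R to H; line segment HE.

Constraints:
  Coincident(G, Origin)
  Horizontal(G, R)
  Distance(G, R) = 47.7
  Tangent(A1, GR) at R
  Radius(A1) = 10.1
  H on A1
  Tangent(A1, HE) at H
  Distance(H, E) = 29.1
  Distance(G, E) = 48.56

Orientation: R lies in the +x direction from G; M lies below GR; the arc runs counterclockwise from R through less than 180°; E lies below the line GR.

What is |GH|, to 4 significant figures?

38.66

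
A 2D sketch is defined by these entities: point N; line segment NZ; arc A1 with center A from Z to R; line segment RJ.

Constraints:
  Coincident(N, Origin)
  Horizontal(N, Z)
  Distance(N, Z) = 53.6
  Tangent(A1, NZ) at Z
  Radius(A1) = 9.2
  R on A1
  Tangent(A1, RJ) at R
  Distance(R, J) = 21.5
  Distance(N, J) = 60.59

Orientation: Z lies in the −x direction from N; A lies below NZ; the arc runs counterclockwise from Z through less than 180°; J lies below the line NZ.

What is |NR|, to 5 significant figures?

63.135

N is at the origin; N and Z share the same y with |NZ| = 53.6 and Z on the −x side, so Z = (-53.600, 0.0000). Tangency of A1 to NZ means the radius AZ is perpendicular to NZ, so A = Z + (0, -9.2) = (-53.600, -9.2000). Since AR ⟂ RJ (tangency), |AJ| = √(9.2² + 21.5²) = 23.386 regardless of where R sits on A1. So J lies on both circle(N, 60.59) and circle(A, 23.386); the below-NZ intersection is J = (-51.163, -32.458). R is the foot of the tangent from J: R = (-61.635, -13.681).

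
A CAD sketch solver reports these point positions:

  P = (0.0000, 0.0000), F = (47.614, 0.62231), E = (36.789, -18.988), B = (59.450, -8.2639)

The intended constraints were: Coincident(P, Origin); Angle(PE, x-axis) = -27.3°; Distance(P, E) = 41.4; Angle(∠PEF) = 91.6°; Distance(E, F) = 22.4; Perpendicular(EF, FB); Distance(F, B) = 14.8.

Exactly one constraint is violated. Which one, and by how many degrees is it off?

Perpendicular(EF, FB) — off by 8.00°.

P = (0.00, 0.00) ✓; PE at -27.30° ✓; |PE| = 41.40 ✓; ∠PEF = 91.60° ✓; |EF| = 22.40 ✓; ∠(EF, FB) = 98.00° ✗; |FB| = 14.80 ✓.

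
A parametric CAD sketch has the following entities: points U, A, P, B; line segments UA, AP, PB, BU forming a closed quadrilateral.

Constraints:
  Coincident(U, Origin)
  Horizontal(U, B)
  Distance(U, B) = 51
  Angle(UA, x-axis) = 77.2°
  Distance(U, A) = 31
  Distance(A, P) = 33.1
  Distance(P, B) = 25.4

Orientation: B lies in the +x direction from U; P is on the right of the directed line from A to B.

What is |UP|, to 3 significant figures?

26.0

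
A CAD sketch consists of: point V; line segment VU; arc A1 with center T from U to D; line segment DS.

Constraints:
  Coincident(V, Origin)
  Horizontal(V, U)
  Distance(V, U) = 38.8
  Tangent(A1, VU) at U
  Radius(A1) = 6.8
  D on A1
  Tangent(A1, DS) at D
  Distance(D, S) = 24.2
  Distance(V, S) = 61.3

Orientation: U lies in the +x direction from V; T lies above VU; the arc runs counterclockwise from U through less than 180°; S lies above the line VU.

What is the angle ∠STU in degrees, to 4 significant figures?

137.3°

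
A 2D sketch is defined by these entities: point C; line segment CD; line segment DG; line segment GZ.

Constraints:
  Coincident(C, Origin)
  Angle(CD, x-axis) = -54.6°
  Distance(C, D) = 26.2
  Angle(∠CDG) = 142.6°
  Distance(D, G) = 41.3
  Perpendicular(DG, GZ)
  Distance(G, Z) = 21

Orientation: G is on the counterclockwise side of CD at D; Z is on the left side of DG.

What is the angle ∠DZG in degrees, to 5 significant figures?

63.048°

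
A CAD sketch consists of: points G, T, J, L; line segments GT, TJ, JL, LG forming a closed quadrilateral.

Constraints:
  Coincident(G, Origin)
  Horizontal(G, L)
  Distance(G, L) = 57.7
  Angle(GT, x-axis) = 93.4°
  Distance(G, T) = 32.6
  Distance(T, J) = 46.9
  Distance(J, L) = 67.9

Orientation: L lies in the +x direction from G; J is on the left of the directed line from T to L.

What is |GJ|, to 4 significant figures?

71.65

G is at the origin; G and L share the same y with |GL| = 57.7 and L in +x, so L = (57.7, 0). GT runs at 93.4° with |GT| = 32.6, so T = (-1.933, 32.54). J is determined by |TJ| = 46.9 and |JL| = 67.9 together: it lies at the intersection of circle(T, 46.9) and circle(L, 67.9). With |TL| = 67.93, the foot of the radical line on TL is 16.22 from T and the perpendicular offset is √(46.9² − 16.22²) = 44.00. Taking the left-of-TL solution: J = (33.39, 63.40).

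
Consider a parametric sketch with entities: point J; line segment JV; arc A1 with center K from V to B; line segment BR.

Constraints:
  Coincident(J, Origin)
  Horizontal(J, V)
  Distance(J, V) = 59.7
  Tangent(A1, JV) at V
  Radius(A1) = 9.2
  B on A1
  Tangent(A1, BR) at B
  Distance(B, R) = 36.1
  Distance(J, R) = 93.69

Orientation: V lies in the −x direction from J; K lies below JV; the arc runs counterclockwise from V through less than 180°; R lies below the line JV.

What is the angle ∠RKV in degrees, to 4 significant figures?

132.5°

Checks: |KV| = 9.200 ✓; |KB| = 9.200 ✓; ∠(KB, BR) = 90.00° ✓; |BR| = 36.10 ✓; |JR| = 93.69 ✓.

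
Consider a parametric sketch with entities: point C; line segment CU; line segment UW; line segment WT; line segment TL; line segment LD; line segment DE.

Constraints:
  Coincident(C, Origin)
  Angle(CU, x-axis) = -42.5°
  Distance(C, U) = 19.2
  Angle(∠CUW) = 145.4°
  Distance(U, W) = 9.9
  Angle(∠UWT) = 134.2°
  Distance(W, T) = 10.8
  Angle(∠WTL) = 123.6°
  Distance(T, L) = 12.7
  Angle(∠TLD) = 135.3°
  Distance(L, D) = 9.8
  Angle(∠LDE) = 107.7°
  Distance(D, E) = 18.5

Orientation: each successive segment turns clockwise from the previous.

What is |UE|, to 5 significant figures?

15.865

C is at the origin; CU runs at -42.5° with length 19.2, so U = (14.156, -12.971). ∠CUW = 145.4° gives UW at -77.100° from the x-axis; with |UW| = 9.9, W = (16.366, -22.621). ∠UWT = 134.2° gives WT at -122.90° from the x-axis; with |WT| = 10.8, T = (10.500, -31.689). ∠WTL = 123.6° gives TL at -179.30° from the x-axis; with |TL| = 12.7, L = (-2.1994, -31.845). ∠TLD = 135.3° gives LD at 136.00° from the x-axis; with |LD| = 9.8, D = (-9.2490, -25.037). ∠LDE = 107.7° gives DE at 63.700° from the x-axis; with |DE| = 18.5, E = (-1.0521, -8.4519). Then |UE| = |E − U| = 15.865.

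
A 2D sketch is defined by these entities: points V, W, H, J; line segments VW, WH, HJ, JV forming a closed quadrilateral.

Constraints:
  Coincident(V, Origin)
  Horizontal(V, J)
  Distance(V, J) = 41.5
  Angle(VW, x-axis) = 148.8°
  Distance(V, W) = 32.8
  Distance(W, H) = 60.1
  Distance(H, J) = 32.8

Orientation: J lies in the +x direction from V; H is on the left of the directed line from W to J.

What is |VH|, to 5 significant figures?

43.340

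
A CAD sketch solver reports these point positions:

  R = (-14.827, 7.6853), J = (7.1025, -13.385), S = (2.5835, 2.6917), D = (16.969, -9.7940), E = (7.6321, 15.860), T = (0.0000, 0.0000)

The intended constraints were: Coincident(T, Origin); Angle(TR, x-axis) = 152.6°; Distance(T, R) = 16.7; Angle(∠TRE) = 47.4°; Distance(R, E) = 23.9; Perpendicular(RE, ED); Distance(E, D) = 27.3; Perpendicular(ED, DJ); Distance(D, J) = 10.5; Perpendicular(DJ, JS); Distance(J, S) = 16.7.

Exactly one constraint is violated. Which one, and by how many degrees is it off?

Perpendicular(DJ, JS) — off by 4.30°.

T = (0.00, 0.00) ✓; TR at 152.6° ✓; |TR| = 16.70 ✓; ∠TRE = 47.40° ✓; |RE| = 23.90 ✓; ∠(RE, ED) = 90.00° ✓; |ED| = 27.30 ✓; ∠(ED, DJ) = 90.00° ✓; |DJ| = 10.50 ✓; ∠(DJ, JS) = 94.30° ✗; |JS| = 16.70 ✓.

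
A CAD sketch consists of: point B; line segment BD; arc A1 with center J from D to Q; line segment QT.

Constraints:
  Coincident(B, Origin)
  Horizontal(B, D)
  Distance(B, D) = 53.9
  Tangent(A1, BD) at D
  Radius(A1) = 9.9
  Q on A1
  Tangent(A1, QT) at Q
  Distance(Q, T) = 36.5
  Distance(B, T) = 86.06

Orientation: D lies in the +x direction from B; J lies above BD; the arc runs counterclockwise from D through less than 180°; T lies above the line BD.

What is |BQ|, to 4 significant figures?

63.52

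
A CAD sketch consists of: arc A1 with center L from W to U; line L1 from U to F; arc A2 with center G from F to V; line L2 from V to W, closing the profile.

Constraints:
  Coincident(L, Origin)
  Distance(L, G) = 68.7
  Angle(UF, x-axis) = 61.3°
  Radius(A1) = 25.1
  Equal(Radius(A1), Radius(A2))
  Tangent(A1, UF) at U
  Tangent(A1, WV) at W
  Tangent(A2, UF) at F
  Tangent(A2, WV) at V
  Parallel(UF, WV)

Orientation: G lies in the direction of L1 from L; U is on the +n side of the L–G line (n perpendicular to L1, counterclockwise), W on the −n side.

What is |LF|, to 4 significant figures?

73.14

Tangency of A1 to both parallel lines with radius 25.1 puts U and W at L ± 25.1·n: U = (-22.02, 12.05), W = (22.02, -12.05). Equal radii place F and V the same way about G: F = G + 25.1·n = (10.97, 72.31), V = G − 25.1·n = (55.01, 48.21). Then |LF| = |F − L| = 73.14.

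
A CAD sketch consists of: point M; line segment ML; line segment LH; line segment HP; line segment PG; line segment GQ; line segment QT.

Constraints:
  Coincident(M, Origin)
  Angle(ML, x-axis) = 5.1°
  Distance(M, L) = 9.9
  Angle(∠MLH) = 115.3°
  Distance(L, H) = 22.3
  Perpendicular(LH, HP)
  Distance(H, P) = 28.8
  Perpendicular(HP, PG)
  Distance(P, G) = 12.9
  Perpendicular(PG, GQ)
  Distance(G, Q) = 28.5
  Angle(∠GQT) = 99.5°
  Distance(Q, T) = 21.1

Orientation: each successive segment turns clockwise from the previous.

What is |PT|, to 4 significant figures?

32.95

PG ⟂ GQ, so GQ runs at 30.40°; with |GQ| = 28.5, Q = (14.36, -7.379). ∠GQT = 99.5° gives QT at -50.10° from the x-axis; with |QT| = 21.1, T = (27.89, -23.57). Then |PT| = |T − P| = 32.95.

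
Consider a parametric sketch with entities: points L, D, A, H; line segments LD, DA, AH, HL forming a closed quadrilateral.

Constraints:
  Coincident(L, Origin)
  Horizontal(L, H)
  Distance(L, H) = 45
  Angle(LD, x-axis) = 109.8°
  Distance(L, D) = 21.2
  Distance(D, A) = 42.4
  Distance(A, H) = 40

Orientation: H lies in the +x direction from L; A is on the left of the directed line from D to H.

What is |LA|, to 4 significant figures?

48.97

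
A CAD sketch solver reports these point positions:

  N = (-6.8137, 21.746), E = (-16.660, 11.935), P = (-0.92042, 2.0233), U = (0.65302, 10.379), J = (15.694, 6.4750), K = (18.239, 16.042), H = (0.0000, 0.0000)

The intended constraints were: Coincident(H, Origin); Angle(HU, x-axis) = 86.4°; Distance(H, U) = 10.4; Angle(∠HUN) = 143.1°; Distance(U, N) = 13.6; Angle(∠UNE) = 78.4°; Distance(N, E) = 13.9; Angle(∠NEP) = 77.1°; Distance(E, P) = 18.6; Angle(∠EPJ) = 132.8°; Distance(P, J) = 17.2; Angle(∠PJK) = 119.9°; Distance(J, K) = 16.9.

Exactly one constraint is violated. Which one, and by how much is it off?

Distance(J, K) = 16.9 — off by 7.00.

H = (0.00, 0.00) ✓; HU at 86.40° ✓; |HU| = 10.40 ✓; ∠HUN = 143.1° ✓; |UN| = 13.60 ✓; ∠UNE = 78.40° ✓; |NE| = 13.90 ✓; ∠NEP = 77.10° ✓; |EP| = 18.60 ✓; ∠EPJ = 132.8° ✓; |PJ| = 17.20 ✓; ∠PJK = 119.9° ✓; |JK| = 9.900 ✗.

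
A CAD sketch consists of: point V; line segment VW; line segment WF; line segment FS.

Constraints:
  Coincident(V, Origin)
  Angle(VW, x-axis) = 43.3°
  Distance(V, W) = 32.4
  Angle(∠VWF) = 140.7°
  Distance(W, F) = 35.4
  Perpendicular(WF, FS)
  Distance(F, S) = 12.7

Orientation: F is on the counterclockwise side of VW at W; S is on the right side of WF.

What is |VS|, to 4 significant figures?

69.00

∠VWF = 140.7°, so WF runs at 43.3° + (180° − 140.7°) = 82.60° from the x-axis; with |WF| = 35.4, F = W + 35.4·(cos 82.60°, sin 82.60°) = (28.14, 57.33). WF is perpendicular to FS; with |FS| = 12.7 on the right of WF, S = F + 12.7·(0.9917, -0.1288) = (40.73, 55.69). Then |VS| = |S − V| = 69.00.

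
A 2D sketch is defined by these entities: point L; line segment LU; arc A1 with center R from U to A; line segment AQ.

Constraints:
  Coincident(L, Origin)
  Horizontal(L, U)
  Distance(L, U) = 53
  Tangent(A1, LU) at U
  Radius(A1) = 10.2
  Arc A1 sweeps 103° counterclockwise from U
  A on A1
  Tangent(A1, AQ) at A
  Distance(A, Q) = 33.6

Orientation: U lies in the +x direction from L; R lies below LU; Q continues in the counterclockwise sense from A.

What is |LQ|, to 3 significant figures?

67.9

L is at the origin; L and U share the same y with |LU| = 53.0 and U on the +x side, so U = (53.0, 0.00). Tangency of A1 to LU means the radius RU is perpendicular to LU, so R = U + (0, -10.2) = (53.0, -10.2). On A1, U sits at bearing 90° from R; a 103° counterclockwise sweep puts A at bearing 193°, so A = R + 10.2·(cos 193°, sin 193°) = (43.1, -12.5). Since A1 is tangent to AQ there, RA ⟂ AQ, so AQ runs along (−sin 193°, cos 193°); with |AQ| = 33.6, Q = (50.6, -45.2). Then |LQ| = |Q − L| = 67.9.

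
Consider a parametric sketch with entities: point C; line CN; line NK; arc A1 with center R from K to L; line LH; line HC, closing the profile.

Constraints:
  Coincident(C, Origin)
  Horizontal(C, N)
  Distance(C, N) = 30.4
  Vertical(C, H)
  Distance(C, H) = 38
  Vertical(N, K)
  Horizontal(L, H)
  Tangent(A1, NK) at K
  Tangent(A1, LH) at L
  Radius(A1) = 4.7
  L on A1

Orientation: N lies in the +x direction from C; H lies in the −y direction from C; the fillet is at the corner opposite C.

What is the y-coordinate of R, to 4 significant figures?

-33.30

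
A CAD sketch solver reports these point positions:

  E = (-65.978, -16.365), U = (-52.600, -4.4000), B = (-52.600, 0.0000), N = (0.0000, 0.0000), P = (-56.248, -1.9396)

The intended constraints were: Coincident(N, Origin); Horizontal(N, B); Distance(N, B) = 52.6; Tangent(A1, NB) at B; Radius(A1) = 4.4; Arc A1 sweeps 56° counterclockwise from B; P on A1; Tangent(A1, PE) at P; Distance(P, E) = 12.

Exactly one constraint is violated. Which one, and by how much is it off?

Distance(P, E) = 12 — off by 5.40.

N = (0.00, 0.00) ✓; N.y = 0.00, B.y = 0.00 ✓; |NB| = 52.60 ✓; ∠(UB, BN) = 90.00° ✓; |UB| = 4.400 ✓; bearing(U→P) − bearing(U→B) = 56.00° ✓; |UP| = 4.400 ✓; ∠(UP, PE) = 90.00° ✓; |PE| = 17.40 ✗.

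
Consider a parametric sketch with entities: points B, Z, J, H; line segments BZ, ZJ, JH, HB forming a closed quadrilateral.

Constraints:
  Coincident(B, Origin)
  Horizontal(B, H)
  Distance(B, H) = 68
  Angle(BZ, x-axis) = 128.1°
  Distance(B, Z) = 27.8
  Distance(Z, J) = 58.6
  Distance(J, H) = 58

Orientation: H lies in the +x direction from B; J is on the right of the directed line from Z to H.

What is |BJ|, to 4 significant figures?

30.89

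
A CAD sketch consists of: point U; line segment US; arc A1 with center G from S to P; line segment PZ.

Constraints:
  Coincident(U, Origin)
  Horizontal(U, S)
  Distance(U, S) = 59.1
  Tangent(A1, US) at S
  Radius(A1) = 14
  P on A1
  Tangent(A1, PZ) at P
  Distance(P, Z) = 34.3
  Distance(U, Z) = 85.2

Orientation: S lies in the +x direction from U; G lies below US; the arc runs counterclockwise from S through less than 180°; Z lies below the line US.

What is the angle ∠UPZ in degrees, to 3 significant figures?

153°

Checks: |GP| = 14.00 ✓; ∠(GP, PZ) = 90.00° ✓; |PZ| = 34.30 ✓; |UZ| = 85.20 ✓.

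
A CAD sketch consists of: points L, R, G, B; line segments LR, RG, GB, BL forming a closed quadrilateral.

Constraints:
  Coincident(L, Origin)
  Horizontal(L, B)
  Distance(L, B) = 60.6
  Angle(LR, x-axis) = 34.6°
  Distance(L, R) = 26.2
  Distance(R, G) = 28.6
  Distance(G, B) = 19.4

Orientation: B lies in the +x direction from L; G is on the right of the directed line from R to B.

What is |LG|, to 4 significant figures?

42.24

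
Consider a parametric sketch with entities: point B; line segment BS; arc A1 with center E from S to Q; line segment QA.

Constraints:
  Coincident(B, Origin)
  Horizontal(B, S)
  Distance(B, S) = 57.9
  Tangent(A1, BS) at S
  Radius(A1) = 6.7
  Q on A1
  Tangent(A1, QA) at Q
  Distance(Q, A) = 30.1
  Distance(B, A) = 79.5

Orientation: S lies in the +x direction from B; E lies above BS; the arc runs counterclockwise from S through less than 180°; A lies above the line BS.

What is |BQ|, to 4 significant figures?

64.60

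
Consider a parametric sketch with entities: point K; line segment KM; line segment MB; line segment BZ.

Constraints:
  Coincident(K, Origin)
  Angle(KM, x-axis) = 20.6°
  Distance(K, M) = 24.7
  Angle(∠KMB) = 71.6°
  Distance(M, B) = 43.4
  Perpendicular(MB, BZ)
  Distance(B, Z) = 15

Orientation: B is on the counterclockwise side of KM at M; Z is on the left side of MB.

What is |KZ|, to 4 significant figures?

36.59

∠KMB = 71.6°, so MB runs at 20.6° + (180° − 71.6°) = 129.0° from the x-axis; with |MB| = 43.4, B = M + 43.4·(cos 129.0°, sin 129.0°) = (-4.192, 42.42). MB is perpendicular to BZ; with |BZ| = 15.0 on the left of MB, Z = B + 15.0·(-0.7771, -0.6293) = (-15.85, 32.98). Then |KZ| = |Z − K| = 36.59.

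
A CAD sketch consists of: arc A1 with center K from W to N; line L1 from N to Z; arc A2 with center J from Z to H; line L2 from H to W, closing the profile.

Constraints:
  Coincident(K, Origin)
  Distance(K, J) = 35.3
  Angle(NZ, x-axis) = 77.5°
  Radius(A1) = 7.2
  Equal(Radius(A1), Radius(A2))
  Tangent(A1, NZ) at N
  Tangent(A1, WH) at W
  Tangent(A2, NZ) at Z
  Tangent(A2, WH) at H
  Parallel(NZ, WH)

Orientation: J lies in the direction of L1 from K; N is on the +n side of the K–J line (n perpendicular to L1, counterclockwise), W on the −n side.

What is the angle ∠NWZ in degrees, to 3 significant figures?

67.8°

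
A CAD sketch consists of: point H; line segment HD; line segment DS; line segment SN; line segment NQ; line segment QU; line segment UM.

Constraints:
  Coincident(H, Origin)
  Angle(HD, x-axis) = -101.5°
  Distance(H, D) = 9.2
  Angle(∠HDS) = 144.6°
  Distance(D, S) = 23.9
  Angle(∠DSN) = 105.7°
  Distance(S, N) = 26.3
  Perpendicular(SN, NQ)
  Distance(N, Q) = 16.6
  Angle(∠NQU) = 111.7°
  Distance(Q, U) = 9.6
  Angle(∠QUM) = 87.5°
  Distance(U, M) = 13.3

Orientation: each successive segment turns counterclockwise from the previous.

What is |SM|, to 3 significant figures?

15.1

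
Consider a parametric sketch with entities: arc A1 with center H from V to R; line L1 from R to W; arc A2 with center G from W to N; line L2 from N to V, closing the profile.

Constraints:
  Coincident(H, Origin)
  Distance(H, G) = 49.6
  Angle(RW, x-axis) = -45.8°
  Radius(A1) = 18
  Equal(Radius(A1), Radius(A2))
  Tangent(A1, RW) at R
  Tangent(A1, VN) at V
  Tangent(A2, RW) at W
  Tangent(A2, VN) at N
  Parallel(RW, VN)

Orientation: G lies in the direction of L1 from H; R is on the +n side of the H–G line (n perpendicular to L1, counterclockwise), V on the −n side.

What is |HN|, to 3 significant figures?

52.8

The slot axis is L1's direction at -45.8°, so u = (cos -45.8°, sin -45.8°) = (0.697, -0.717) and n = (−sin -45.8°, cos -45.8°) = (0.717, 0.697). H is at the origin and G lies 49.6 along u from H, so G = 49.6·u = (34.6, -35.6). Tangency of A1 to both parallel lines with radius 18.0 puts R and V at H ± 18.0·n: R = (12.9, 12.5), V = (-12.9, -12.5). Equal radii place W and N the same way about G: W = G + 18.0·n = (47.5, -23.0), N = G − 18.0·n = (21.7, -48.1). Then |HN| = |N − H| = 52.8.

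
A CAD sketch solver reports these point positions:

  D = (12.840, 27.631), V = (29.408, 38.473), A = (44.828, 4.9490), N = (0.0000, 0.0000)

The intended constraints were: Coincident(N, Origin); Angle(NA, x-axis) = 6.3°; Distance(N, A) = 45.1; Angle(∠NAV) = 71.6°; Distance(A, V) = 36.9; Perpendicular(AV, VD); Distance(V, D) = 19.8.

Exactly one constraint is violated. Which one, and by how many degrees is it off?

Perpendicular(AV, VD) — off by 8.50°.

N = (0.00, 0.00) ✓; NA at 6.300° ✓; |NA| = 45.10 ✓; ∠NAV = 71.60° ✓; |AV| = 36.90 ✓; ∠(AV, VD) = 98.50° ✗; |VD| = 19.80 ✓.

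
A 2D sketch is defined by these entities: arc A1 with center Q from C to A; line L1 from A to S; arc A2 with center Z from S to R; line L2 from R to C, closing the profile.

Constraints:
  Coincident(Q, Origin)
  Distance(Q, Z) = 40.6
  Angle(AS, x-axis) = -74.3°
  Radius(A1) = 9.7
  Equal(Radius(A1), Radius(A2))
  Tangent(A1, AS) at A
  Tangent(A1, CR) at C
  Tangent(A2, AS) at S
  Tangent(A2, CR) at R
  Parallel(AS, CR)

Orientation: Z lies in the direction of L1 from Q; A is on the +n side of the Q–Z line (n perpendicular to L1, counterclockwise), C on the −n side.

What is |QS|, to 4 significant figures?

41.74

The slot axis is L1's direction at -74.3°, so u = (cos -74.3°, sin -74.3°) = (0.2706, -0.9627) and n = (−sin -74.3°, cos -74.3°) = (0.9627, 0.2706). Q is at the origin and Z lies 40.6 along u from Q, so Z = 40.6·u = (10.99, -39.09). Tangency of A1 to both parallel lines with radius 9.7 puts A and C at Q ± 9.7·n: A = (9.338, 2.625), C = (-9.338, -2.625). Equal radii place S and R the same way about Z: S = Z + 9.7·n = (20.32, -36.46), R = Z − 9.7·n = (1.648, -41.71). Then |QS| = |S − Q| = 41.74.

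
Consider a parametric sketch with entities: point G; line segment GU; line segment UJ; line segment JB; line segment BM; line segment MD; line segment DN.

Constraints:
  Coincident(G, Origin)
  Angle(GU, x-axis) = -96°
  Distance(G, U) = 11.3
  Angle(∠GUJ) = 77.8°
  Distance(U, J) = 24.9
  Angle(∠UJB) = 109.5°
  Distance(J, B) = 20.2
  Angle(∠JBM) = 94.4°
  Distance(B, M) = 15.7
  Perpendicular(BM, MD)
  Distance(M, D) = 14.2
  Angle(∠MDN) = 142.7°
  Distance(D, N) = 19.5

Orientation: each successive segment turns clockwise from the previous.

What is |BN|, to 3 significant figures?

30.0

The perpendicularity gives MD at right angles to BM, so MD runs at -84.3°; with |MD| = 14.2, D = (-8.26, 4.16). ∠MDN = 142.7° gives DN at -122° from the x-axis; with |DN| = 19.5, N = (-18.5, -12.4). Then |BN| = |N − B| = 30.0.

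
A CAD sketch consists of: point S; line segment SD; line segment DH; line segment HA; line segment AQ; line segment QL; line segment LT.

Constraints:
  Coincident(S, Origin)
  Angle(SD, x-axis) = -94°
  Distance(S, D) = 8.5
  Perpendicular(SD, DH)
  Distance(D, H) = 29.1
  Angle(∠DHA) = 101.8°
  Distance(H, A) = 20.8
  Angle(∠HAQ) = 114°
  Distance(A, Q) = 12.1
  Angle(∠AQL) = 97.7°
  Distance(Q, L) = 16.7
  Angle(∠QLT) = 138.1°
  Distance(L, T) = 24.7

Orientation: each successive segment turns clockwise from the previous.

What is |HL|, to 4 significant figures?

22.93

S is at the origin; SD runs at -94.0° with length 8.5, so D = (-0.5929, -8.479). The perpendicularity gives DH at right angles to SD, so DH runs at 176.0°; with |DH| = 29.1, H = (-29.62, -6.449). ∠DHA = 101.8° gives HA at 97.80° from the x-axis; with |HA| = 20.8, A = (-32.44, 14.16). ∠HAQ = 114.0° gives AQ at 31.80° from the x-axis; with |AQ| = 12.1, Q = (-22.16, 20.53). ∠AQL = 97.7° gives QL at -50.50° from the x-axis; with |QL| = 16.7, L = (-11.54, 7.648). Then |HL| = |L − H| = 22.93.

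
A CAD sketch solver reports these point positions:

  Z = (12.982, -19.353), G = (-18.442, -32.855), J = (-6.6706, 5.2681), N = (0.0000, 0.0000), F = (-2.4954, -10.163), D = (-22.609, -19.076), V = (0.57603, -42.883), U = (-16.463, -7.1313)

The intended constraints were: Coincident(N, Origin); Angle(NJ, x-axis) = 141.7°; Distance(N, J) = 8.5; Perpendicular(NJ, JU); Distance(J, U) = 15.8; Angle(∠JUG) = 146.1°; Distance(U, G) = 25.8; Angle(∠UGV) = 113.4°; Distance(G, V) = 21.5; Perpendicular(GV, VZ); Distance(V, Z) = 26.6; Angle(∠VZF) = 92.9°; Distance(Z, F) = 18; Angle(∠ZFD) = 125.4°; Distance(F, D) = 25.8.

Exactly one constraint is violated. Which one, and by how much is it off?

Distance(F, D) = 25.8 — off by 3.80.

N = (0.00, 0.00) ✓; NJ at 141.7° ✓; |NJ| = 8.500 ✓; ∠(NJ, JU) = 90.00° ✓; |JU| = 15.80 ✓; ∠JUG = 146.1° ✓; |UG| = 25.80 ✓; ∠UGV = 113.4° ✓; |GV| = 21.50 ✓; ∠(GV, VZ) = 90.00° ✓; |VZ| = 26.60 ✓; ∠VZF = 92.90° ✓; |ZF| = 18.00 ✓; ∠ZFD = 125.4° ✓; |FD| = 22.00 ✗.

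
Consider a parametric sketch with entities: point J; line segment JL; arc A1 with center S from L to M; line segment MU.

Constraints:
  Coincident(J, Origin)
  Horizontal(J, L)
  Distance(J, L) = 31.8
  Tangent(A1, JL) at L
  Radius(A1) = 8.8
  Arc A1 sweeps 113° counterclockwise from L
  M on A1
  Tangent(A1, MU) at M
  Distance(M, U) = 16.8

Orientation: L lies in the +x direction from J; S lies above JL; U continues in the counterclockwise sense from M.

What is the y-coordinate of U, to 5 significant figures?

27.703

J is at the origin; JL is horizontal with |JL| = 31.8 and L on the +x side, so L = (31.800, 0.0000). Tangency of A1 to JL means the radius SL is perpendicular to JL, so S = L + (0, 8.8) = (31.800, 8.8000). On A1, L sits at bearing -90° from S; a 113° counterclockwise sweep puts M at bearing 23°, so M = S + 8.8·(cos 23°, sin 23°) = (39.900, 12.238). The tangent condition forces SM to be normal to MU, so MU runs along (−sin 23°, cos 23°); with |MU| = 16.8, U = (33.336, 27.703). So U.y = 27.703.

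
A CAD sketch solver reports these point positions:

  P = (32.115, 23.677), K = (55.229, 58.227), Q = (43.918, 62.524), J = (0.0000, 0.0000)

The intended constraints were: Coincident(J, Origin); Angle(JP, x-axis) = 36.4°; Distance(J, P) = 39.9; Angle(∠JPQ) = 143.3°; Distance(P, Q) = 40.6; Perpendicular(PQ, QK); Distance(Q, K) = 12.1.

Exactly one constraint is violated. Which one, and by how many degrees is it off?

Perpendicular(PQ, QK) — off by 3.90°.

J = (0.00, 0.00) ✓; JP at 36.40° ✓; |JP| = 39.90 ✓; ∠JPQ = 143.3° ✓; |PQ| = 40.60 ✓; ∠(PQ, QK) = 93.90° ✗; |QK| = 12.10 ✓.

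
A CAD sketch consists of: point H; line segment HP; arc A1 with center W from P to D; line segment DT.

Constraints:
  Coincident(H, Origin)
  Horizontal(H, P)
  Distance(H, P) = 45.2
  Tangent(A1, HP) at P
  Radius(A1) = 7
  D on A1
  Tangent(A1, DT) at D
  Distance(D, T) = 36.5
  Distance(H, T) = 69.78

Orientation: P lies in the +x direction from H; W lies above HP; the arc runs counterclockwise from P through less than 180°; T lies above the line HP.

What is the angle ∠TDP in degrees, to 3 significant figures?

137°

Checks: |HP| = 45.20 ✓; ∠(WP, PH) = 90.00° ✓; |WD| = 7.000 ✓; ∠(WD, DT) = 90.00° ✓; |DT| = 36.50 ✓; |HT| = 69.78 ✓.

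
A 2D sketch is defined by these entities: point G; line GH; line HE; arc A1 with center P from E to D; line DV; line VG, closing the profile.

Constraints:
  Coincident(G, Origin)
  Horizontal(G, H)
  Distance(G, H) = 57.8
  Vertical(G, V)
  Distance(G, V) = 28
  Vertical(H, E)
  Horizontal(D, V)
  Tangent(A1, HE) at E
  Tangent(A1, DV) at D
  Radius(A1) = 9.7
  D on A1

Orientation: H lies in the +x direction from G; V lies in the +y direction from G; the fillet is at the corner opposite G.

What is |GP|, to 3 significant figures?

51.5

G is at the origin; G and H share the same y with |GH| = 57.8 and H on the +x side, so H = (57.8, 0.00). G and V share the same x with |GV| = 28.0 and V on the +y side, so V = (0.00, 28.0). The virtual corner opposite G is at (57.8, 28.0). Tangency of A1 to HE means the radius PE is perpendicular to HE and tangency of A1 to DV means the radius PD is perpendicular to DV, with radius 9.7, so the center P sits 9.7 in from both sides at P = (48.1, 18.3). Then |GP| = |P − G| = 51.5.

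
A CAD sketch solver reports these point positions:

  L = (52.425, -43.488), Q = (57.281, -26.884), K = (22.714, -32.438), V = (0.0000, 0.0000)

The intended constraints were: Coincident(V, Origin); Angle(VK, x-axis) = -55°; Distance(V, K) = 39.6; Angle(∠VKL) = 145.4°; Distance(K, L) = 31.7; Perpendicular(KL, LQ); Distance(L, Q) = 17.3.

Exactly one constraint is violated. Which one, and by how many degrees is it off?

Perpendicular(KL, LQ) — off by 4.10°.

V = (0.00, 0.00) ✓; VK at -55.00° ✓; |VK| = 39.60 ✓; ∠VKL = 145.4° ✓; |KL| = 31.70 ✓; ∠(KL, LQ) = 94.10° ✗; |LQ| = 17.30 ✓.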